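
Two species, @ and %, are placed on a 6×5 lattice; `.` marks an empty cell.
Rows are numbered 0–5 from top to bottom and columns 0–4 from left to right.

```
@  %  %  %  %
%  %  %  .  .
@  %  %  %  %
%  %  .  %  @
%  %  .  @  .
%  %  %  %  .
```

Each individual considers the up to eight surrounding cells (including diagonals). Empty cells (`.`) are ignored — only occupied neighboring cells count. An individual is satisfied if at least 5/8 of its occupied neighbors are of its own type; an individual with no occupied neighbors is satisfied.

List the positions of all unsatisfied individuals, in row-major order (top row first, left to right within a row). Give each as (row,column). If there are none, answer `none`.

(0,0), (1,0), (2,0), (3,3), (3,4), (4,3), (5,3)

(0,0)@ 0/3 unhappy
(0,1)% 4/5 ok
(0,2)% 4/4 ok
(0,3)% 3/3 ok
(0,4)% 1/1 ok
(1,0)% 3/5 unhappy
(1,1)% 6/8 ok
(1,2)% 7/7 ok
(2,0)@ 0/5 unhappy
(2,1)% 6/7 ok
(2,2)% 6/6 ok
(2,3)% 4/5 ok
(2,4)% 2/3 ok
(3,0)% 4/5 ok
(3,1)% 5/6 ok
(3,3)% 3/5 unhappy
(3,4)@ 1/4 unhappy
(4,0)% 5/5 ok
(4,1)% 6/6 ok
(4,3)@ 1/4 unhappy
(5,0)% 3/3 ok
(5,1)% 4/4 ok
(5,2)% 3/4 ok
(5,3)% 1/2 unhappy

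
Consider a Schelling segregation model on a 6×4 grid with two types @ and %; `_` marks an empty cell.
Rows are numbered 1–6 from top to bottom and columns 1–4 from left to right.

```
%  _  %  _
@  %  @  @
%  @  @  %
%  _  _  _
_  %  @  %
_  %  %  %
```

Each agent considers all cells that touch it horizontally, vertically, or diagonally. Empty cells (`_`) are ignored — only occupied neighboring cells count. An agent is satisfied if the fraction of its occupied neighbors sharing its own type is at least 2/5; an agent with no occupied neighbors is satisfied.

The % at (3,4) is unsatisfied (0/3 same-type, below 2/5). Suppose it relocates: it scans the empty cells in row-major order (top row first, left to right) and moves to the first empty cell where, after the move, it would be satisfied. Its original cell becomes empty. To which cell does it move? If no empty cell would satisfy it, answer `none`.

Vacating (3,4). Empty cells in order:
  (1,2): 3/5 same-type → satisfied — stop here.

(1,2)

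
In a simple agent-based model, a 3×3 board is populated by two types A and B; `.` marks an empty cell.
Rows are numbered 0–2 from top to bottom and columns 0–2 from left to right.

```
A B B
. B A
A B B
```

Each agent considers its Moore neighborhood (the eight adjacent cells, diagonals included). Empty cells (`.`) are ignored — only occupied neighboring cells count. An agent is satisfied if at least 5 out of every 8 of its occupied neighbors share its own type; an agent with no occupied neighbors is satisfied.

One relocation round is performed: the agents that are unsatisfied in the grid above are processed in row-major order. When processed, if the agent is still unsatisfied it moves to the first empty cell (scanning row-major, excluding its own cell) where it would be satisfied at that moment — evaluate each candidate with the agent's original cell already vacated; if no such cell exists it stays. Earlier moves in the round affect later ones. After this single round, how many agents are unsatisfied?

6

Initially unsatisfied (in order): (0,0), (0,1), (1,1), (1,2), (2,0), (2,1).
  (0,0): no empty cell satisfies it; stays.
  (0,1): no empty cell satisfies it; stays.
  (1,1): no empty cell satisfies it; stays.
  (1,2): no empty cell satisfies it; stays.
  (2,0): no empty cell satisfies it; stays.
  (2,1): no empty cell satisfies it; stays.
Resulting grid:
A B B
. B A
A B B
Unsatisfied now: (0,0), (0,1), (1,1), (1,2), (2,0), (2,1).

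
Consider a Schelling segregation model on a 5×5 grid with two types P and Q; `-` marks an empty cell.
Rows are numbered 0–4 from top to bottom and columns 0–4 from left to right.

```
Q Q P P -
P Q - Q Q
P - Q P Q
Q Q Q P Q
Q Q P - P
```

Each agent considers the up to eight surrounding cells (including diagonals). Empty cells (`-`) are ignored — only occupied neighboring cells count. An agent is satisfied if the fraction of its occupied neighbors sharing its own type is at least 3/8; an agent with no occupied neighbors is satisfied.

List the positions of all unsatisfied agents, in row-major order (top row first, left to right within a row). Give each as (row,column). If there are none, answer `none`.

(0,2), (0,3), (1,0), (2,0), (2,3), (3,4), (4,2)

(0,0)Q 2/3 ok
(0,1)Q 2/4 ok
(0,2)P 1/4 unhappy
(0,3)P 1/3 unhappy
(1,0)P 1/4 unhappy
(1,1)Q 3/6 ok
(1,3)Q 3/6 ok
(1,4)Q 2/4 ok
(2,0)P 1/4 unhappy
(2,2)Q 4/6 ok
(2,3)P 1/7 unhappy
(2,4)Q 3/5 ok
(3,0)Q 3/4 ok
(3,1)Q 5/7 ok
(3,2)Q 3/6 ok
(3,3)P 3/7 ok
(3,4)Q 1/4 unhappy
(4,0)Q 3/3 ok
(4,1)Q 4/5 ok
(4,2)P 1/4 unhappy
(4,4)P 1/2 ok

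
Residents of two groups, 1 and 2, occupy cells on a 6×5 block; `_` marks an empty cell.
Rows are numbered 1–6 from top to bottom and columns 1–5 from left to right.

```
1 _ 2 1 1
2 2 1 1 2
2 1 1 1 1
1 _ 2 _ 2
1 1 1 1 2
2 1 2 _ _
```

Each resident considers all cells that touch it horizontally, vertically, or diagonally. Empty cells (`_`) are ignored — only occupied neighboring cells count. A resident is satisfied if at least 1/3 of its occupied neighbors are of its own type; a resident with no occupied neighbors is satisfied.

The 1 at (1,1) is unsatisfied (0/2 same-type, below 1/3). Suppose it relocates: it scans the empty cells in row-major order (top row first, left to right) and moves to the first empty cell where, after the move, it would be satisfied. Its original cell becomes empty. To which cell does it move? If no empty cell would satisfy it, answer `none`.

(4,2)

Vacating (1,1). Empty cells in order:
  (1,2): 1/4 same-type → still unsatisfied.
  (4,2): 6/8 same-type → satisfied — stop here.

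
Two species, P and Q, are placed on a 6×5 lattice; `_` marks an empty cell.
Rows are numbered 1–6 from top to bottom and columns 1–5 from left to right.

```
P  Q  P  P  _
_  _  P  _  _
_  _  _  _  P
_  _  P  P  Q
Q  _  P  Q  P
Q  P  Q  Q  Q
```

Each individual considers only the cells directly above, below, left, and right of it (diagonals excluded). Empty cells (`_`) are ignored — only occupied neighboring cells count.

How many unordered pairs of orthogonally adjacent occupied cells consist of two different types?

12

Scan each occupied cell's neighbors to the right and below so each pair is counted once.
Row 1: P(1,1)–Q(1,2)≠ Q(1,2)–P(1,3)≠ P(1,3)–P(1,4)= P(1,3)–P(2,3)=  → 2/4 unlike.
Row 3: P(3,5)–Q(4,5)≠  → 1/1 unlike.
Row 4: P(4,3)–P(4,4)= P(4,3)–P(5,3)= P(4,4)–Q(4,5)≠ P(4,4)–Q(5,4)≠ Q(4,5)–P(5,5)≠  → 3/5 unlike.
Row 5: Q(5,1)–Q(6,1)= P(5,3)–Q(5,4)≠ P(5,3)–Q(6,3)≠ Q(5,4)–P(5,5)≠ Q(5,4)–Q(6,4)= P(5,5)–Q(6,5)≠  → 4/6 unlike.
Row 6: Q(6,1)–P(6,2)≠ P(6,2)–Q(6,3)≠ Q(6,3)–Q(6,4)= Q(6,4)–Q(6,5)=  → 2/4 unlike.
Total adjacent occupied pairs: 20; unlike-type pairs: 12.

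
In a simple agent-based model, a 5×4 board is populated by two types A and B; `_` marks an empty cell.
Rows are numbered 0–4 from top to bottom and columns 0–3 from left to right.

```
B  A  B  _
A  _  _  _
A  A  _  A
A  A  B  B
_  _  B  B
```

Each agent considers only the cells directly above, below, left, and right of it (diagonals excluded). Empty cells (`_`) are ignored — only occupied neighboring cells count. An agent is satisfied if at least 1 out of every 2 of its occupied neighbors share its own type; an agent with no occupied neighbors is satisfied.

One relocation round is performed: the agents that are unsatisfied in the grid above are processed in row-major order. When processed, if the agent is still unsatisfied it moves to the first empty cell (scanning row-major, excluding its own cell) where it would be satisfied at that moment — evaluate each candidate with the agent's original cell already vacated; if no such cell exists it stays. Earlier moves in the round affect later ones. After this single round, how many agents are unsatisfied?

0

Initially unsatisfied (in order): (0,0), (0,1), (0,2), (2,3).
  (0,0) → (0,3).
  (0,1) → (0,0).
  (0,2): now satisfied by earlier moves; stays.
  (2,3) → (0,1).
Resulting grid:
A A B B
A _ _ _
A A _ _
A A B B
_ _ B B
All satisfied now.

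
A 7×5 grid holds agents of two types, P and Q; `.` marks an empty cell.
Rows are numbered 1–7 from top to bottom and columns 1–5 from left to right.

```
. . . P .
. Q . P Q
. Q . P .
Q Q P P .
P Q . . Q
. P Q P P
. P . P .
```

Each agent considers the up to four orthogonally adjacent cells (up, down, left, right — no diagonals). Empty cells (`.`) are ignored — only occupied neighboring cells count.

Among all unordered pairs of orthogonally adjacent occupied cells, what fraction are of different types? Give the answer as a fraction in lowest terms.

Scan each occupied cell's neighbors to the right and below so each pair is counted once.
From row 1: 0 unlike of 1 pairs (running 0/1).
From row 2: 1 unlike of 3 pairs (running 1/4).
From row 3: 0 unlike of 2 pairs (running 1/6).
From row 4: 2 unlike of 5 pairs (running 3/11).
From row 5: 3 unlike of 3 pairs (running 6/14).
From row 6: 2 unlike of 5 pairs (running 8/19).
Total adjacent occupied pairs: 19; unlike-type pairs: 8.
8/19 is already in lowest terms.

8/19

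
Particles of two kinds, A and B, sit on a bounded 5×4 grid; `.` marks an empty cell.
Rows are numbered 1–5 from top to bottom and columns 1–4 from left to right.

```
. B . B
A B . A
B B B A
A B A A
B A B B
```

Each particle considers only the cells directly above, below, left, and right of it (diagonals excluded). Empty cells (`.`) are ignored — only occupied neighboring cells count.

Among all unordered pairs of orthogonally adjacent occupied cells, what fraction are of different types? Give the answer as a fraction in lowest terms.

14/23

Scan each occupied cell's neighbors to the right and below so each pair is counted once.
From row 1: 1 unlike of 2 pairs (running 1/2).
From row 2: 2 unlike of 4 pairs (running 3/6).
From row 3: 3 unlike of 7 pairs (running 6/13).
From row 4: 6 unlike of 7 pairs (running 12/20).
From row 5: 2 unlike of 3 pairs (running 14/23).
Total adjacent occupied pairs: 23; unlike-type pairs: 14.
14/23 is already in lowest terms.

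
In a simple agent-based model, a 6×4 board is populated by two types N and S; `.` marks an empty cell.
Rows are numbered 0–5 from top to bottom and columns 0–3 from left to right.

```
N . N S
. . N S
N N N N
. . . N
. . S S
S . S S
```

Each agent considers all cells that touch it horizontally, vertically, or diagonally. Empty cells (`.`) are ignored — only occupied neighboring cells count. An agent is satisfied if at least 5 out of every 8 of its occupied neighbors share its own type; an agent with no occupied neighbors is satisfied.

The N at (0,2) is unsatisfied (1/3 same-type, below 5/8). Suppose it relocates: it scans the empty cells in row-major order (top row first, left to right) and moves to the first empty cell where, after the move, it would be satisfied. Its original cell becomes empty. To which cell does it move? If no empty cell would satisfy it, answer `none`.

(0,1)

Vacating (0,2). Empty cells in order:
  (0,1): 2/2 same-type → satisfied — stop here.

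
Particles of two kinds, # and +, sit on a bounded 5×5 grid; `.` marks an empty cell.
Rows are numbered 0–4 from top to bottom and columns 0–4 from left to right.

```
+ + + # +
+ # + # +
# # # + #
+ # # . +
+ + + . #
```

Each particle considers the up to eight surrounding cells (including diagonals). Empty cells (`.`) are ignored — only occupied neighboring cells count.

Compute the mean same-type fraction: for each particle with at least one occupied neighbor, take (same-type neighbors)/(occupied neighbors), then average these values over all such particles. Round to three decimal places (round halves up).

(0,0)+ 2/3
(0,1)+ 4/5
(0,2)+ 2/5
(0,3)# 1/5
(0,4)+ 1/3
(1,0)+ 2/5
(1,1)# 3/8
(1,2)+ 3/8
(1,3)# 3/8
(1,4)+ 2/5
(2,0)# 3/5
(2,1)# 5/8
(2,2)# 5/7
(2,3)+ 3/7
(2,4)# 1/4
(3,0)+ 2/5
(3,1)# 4/8
(3,2)# 3/6
(3,4)+ 1/3
(4,0)+ 2/3
(4,1)+ 3/5
(4,2)+ 1/3
(4,4)# 0/1
Sum over 23 particles: 2/3 + 4/5 + 2/5 + 1/5 + 1/3 + 2/5 + 3/8 + 3/8 + 3/8 + 2/5 + 3/5 + 5/8 + 5/7 + 3/7 + 1/4 + 2/5 + 4/8 + 3/6 + 1/3 + 2/3 + 3/5 + 1/3 + 0/1 = 1079/105; mean = 1079/105 ÷ 23 = 1079/2415 = 0.446790… → 0.447.

0.447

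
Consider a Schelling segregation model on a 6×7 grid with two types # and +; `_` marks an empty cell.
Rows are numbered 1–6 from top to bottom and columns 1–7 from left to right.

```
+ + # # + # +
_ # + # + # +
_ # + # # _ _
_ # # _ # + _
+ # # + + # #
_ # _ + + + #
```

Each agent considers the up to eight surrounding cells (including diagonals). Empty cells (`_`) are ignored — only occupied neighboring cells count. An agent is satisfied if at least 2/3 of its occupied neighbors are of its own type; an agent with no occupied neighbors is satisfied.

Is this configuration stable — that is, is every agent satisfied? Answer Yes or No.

(1,1)+ 1/2 unhappy
(1,2)+ 2/4 unhappy
(1,3)# 3/5 unhappy
(1,4)# 2/5 unhappy
(1,5)+ 1/5 unhappy
(1,6)# 1/5 unhappy
(1,7)+ 1/3 unhappy
(2,2)# 2/6 unhappy
(2,3)+ 2/8 unhappy
(2,4)# 4/8 unhappy
(2,5)+ 1/7 unhappy
(2,6)# 2/6 unhappy
(2,7)+ 1/3 unhappy
(3,2)# 3/5 unhappy
(3,3)+ 1/7 unhappy
(3,4)# 4/7 unhappy
(3,5)# 4/6 ok
(4,2)# 4/6 ok
(4,3)# 5/7 ok
(4,5)# 3/6 unhappy
(4,6)+ 1/5 unhappy
(5,1)+ 0/3 unhappy
(5,2)# 4/5 ok
(5,3)# 4/6 ok
(5,4)+ 3/6 unhappy
(5,5)+ 5/7 ok
(5,6)# 3/7 unhappy
(5,7)# 2/4 unhappy
(6,2)# 2/3 ok
(6,4)+ 3/4 ok
(6,5)+ 4/5 ok
(6,6)+ 2/5 unhappy
(6,7)# 2/3 ok
For instance (1,1) has only 1/2 same-type neighbors, below 2/3.

No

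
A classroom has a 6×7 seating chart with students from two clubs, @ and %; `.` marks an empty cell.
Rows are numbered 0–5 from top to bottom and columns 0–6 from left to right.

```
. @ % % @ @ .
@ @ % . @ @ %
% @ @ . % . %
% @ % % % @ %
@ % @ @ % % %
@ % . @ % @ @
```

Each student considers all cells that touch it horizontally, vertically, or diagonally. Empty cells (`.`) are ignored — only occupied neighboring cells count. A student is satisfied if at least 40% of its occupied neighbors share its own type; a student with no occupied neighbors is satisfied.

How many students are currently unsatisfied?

(0,1)@ 2/4 ✓
(0,2)% 2/4 ✓
(0,3)% 2/4 ✓
(0,4)@ 3/4 ✓
(0,5)@ 3/4 ✓
(1,0)@ 3/4 ✓
(1,1)@ 4/7 ✓
(1,2)% 2/6 ✗
(1,4)@ 3/5 ✓
(1,5)@ 3/6 ✓
(1,6)% 1/3 ✗
(2,0)% 1/5 ✗
(2,1)@ 4/8 ✓
(2,2)@ 3/6 ✓
(2,4)% 2/5 ✓
(2,6)% 2/4 ✓
(3,0)% 2/5 ✓
(3,1)@ 4/8 ✓
(3,2)% 2/7 ✗
(3,3)% 4/7 ✓
(3,4)% 4/6 ✓
(3,5)@ 0/7 ✗
(3,6)% 3/4 ✓
(4,0)@ 2/5 ✓
(4,1)% 3/7 ✓
(4,2)@ 3/7 ✓
(4,3)@ 2/7 ✗
(4,4)% 4/8 ✓
(4,5)% 5/8 ✓
(4,6)% 2/5 ✓
(5,0)@ 1/3 ✗
(5,1)% 1/4 ✗
(5,3)@ 2/4 ✓
(5,4)% 2/5 ✓
(5,5)@ 1/5 ✗
(5,6)@ 1/3 ✗
Unsatisfied: (1,2), (1,6), (2,0), (3,2), (3,5), (4,3), (5,0), (5,1), (5,5), (5,6) — 10 in total.

10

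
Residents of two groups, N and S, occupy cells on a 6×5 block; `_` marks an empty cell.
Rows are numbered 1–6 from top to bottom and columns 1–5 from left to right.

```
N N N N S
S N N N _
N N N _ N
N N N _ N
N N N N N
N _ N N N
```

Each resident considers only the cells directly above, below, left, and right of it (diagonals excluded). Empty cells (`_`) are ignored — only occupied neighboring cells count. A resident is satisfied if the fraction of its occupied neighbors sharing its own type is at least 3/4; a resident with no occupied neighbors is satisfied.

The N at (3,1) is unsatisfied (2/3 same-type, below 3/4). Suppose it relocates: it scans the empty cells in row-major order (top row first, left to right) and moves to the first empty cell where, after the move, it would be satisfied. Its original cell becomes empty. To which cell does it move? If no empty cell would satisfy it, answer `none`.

(3,4)

Vacating (3,1). Empty cells in order:
  (2,5): 2/3 same-type → still unsatisfied.
  (3,4): 3/3 same-type → satisfied — stop here.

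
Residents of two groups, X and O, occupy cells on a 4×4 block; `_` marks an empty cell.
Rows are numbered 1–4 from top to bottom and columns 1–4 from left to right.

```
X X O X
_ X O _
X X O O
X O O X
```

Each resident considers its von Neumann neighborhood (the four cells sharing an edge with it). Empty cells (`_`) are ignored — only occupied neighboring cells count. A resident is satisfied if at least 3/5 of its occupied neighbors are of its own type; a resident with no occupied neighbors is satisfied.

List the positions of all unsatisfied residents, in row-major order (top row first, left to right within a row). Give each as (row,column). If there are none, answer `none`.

(1,3), (1,4), (3,2), (3,4), (4,1), (4,2), (4,4)

(1,1)X 1/1 ✓
(1,2)X 2/3 ✓
(1,3)O 1/3 ✗
(1,4)X 0/1 ✗
(2,2)X 2/3 ✓
(2,3)O 2/3 ✓
(3,1)X 2/2 ✓
(3,2)X 2/4 ✗
(3,3)O 3/4 ✓
(3,4)O 1/2 ✗
(4,1)X 1/2 ✗
(4,2)O 1/3 ✗
(4,3)O 2/3 ✓
(4,4)X 0/2 ✗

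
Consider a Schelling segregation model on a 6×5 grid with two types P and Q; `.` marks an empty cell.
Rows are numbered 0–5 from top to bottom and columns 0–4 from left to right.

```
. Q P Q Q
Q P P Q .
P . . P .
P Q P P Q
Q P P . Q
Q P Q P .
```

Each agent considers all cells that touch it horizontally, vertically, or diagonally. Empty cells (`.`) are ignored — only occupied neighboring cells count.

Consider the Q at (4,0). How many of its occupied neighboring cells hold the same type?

Occupied neighbors of (4,0): (3,0)=P, (3,1)=Q, (4,1)=P, (5,0)=Q, (5,1)=P.
Same type (Q): 2 of 5.

2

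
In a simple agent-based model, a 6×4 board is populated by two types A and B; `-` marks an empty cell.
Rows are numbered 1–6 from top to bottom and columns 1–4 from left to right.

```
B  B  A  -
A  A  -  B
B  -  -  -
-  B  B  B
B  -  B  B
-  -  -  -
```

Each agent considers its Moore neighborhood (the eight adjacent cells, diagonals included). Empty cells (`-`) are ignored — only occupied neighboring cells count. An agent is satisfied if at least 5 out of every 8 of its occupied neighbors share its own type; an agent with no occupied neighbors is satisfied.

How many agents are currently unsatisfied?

Row 1: (1,1)B 1/3 ✗ · (1,2)B 1/4 ✗ · (1,3)A 1/3 ✗
Row 2: (2,1)A 1/4 ✗ · (2,2)A 2/5 ✗ · (2,4)B 0/1 ✗
Row 3: (3,1)B 1/3 ✗
Row 4: (4,2)B 4/4 ✓ · (4,3)B 4/4 ✓ · (4,4)B 3/3 ✓
Row 5: (5,1)B 1/1 ✓ · (5,3)B 4/4 ✓ · (5,4)B 3/3 ✓
Unsatisfied: (1,1), (1,2), (1,3), (2,1), (2,2), (2,4), (3,1) — 7 in total.

7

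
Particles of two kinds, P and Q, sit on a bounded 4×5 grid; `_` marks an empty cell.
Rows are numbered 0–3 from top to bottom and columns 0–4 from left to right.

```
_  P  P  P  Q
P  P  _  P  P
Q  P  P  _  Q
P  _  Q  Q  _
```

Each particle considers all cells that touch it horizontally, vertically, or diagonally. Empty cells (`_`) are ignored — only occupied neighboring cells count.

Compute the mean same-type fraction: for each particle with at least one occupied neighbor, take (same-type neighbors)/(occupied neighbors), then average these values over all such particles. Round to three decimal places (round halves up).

Row 0: (0,1)P 3/3 · (0,2)P 4/4 · (0,3)P 3/4 · (0,4)Q 0/3
Row 1: (1,0)P 3/4 · (1,1)P 5/6 · (1,3)P 4/6 · (1,4)P 2/4
Row 2: (2,0)Q 0/4 · (2,1)P 4/6 · (2,2)P 3/5 · (2,4)Q 1/3
Row 3: (3,0)P 1/2 · (3,2)Q 1/3 · (3,3)Q 2/3
Sum over 15 particles: 3/3 + 4/4 + 3/4 + 0/3 + 3/4 + 5/6 + 4/6 + 2/4 + 0/4 + 4/6 + 3/5 + 1/3 + 1/2 + 1/3 + 2/3 = 43/5; mean = 43/5 ÷ 15 = 43/75 = 0.573333… → 0.573.

0.573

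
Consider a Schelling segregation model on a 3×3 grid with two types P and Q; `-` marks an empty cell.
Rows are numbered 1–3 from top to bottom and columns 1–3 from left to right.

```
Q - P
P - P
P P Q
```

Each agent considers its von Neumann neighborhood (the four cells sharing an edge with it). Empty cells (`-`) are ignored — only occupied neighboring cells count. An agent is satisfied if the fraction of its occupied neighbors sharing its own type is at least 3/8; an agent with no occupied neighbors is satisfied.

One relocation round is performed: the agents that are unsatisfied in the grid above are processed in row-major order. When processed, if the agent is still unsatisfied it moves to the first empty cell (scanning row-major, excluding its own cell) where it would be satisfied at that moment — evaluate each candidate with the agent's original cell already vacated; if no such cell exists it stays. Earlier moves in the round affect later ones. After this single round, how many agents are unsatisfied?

Initially unsatisfied (in order): (1,1), (3,3).
  (1,1): no empty cell satisfies it; stays.
  (3,3) → (1,2).
Resulting grid:
Q Q P
P - P
P P -
All satisfied now.

0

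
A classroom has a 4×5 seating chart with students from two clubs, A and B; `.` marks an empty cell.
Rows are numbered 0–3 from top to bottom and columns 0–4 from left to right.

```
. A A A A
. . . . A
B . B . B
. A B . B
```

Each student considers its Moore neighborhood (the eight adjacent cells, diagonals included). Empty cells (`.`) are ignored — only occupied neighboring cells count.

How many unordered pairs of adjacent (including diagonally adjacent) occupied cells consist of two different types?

4

Scan each occupied cell's neighbors to the right and below (and the two forward diagonals) so each pair is counted once.
From row 0: 0 unlike of 5 pairs (running 0/5).
From row 1: 1 unlike of 1 pairs (running 1/6).
From row 2: 2 unlike of 4 pairs (running 3/10).
From row 3: 1 unlike of 1 pairs (running 4/11).
Total adjacent occupied pairs: 11; unlike-type pairs: 4.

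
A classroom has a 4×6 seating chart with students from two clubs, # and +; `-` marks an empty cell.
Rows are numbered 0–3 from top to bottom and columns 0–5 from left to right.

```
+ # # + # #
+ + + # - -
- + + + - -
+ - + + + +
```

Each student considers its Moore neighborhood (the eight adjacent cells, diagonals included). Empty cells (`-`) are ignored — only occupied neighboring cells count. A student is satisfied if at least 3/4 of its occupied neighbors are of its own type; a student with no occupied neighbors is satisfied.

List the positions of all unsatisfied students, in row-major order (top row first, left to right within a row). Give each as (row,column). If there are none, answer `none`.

(0,0)+ 2/3 ✗
(0,1)# 1/5 ✗
(0,2)# 2/5 ✗
(0,3)+ 1/4 ✗
(0,4)# 2/3 ✗
(0,5)# 1/1 ✓
(1,0)+ 3/4 ✓
(1,1)+ 5/7 ✗
(1,2)+ 5/8 ✗
(1,3)# 2/6 ✗
(2,1)+ 6/6 ✓
(2,2)+ 6/7 ✓
(2,3)+ 5/6 ✓
(3,0)+ 1/1 ✓
(3,2)+ 4/4 ✓
(3,3)+ 4/4 ✓
(3,4)+ 3/3 ✓
(3,5)+ 1/1 ✓

(0,0), (0,1), (0,2), (0,3), (0,4), (1,1), (1,2), (1,3)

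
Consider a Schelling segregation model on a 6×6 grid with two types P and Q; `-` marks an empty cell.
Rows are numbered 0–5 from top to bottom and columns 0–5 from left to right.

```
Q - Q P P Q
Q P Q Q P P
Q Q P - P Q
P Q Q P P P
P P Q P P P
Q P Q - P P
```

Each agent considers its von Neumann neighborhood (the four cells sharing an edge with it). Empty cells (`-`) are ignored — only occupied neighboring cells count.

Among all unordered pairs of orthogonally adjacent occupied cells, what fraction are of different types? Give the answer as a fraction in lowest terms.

23/50

Scan each occupied cell's neighbors to the right and below so each pair is counted once.
From row 0: 4 unlike of 8 pairs (running 4/8).
From row 1: 6 unlike of 10 pairs (running 10/18).
From row 2: 5 unlike of 8 pairs (running 15/26).
From row 3: 3 unlike of 11 pairs (running 18/37).
From row 4: 3 unlike of 10 pairs (running 21/47).
From row 5: 2 unlike of 3 pairs (running 23/50).
Total adjacent occupied pairs: 50; unlike-type pairs: 23.
23/50 is already in lowest terms.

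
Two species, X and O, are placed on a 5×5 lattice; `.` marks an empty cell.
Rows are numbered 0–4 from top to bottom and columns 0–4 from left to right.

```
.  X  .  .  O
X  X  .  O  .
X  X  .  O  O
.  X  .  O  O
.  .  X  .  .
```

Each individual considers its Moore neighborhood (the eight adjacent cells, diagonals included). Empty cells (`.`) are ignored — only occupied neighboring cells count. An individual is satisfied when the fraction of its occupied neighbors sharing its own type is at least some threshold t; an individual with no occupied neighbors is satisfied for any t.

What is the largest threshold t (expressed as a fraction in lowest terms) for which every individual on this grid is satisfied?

1/2

Row 0: (0,1)X 2/2 · (0,4)O 1/1
Row 1: (1,0)X 4/4 · (1,1)X 4/4 · (1,3)O 3/3
Row 2: (2,0)X 4/4 · (2,1)X 4/4 · (2,3)O 4/4 · (2,4)O 4/4
Row 3: (3,1)X 3/3 · (3,3)O 3/4 · (3,4)O 3/3
Row 4: (4,2)X 1/2
The smallest same-type fraction is 1/2 at (4,2), which reduces to 1/2. Any threshold above that leaves this individual unsatisfied.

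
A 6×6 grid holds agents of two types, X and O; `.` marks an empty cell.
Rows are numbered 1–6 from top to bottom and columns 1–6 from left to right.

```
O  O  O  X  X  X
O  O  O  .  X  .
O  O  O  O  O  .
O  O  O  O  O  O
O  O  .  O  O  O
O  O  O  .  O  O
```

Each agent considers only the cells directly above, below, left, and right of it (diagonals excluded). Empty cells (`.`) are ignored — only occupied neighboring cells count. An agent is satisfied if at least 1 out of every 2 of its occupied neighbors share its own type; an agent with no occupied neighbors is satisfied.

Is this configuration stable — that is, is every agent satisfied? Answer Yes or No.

Yes

(1,1)O 2/2 ✓
(1,2)O 3/3 ✓
(1,3)O 2/3 ✓
(1,4)X 1/2 ✓
(1,5)X 3/3 ✓
(1,6)X 1/1 ✓
(2,1)O 3/3 ✓
(2,2)O 4/4 ✓
(2,3)O 3/3 ✓
(2,5)X 1/2 ✓
(3,1)O 3/3 ✓
(3,2)O 4/4 ✓
(3,3)O 4/4 ✓
(3,4)O 3/3 ✓
(3,5)O 2/3 ✓
(4,1)O 3/3 ✓
(4,2)O 4/4 ✓
(4,3)O 3/3 ✓
(4,4)O 4/4 ✓
(4,5)O 4/4 ✓
(4,6)O 2/2 ✓
(5,1)O 3/3 ✓
(5,2)O 3/3 ✓
(5,4)O 2/2 ✓
(5,5)O 4/4 ✓
(5,6)O 3/3 ✓
(6,1)O 2/2 ✓
(6,2)O 3/3 ✓
(6,3)O 1/1 ✓
(6,5)O 2/2 ✓
(6,6)O 2/2 ✓
All meet the threshold, so the configuration is stable.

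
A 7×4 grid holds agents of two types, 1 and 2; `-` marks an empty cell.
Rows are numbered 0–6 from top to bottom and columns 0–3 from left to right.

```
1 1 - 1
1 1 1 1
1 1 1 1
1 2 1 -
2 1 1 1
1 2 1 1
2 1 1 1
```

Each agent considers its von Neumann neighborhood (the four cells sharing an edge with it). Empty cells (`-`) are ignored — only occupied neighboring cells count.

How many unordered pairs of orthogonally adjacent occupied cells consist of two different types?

Scan each occupied cell's neighbors to the right and below so each pair is counted once.
From row 0: 0 unlike of 4 pairs (running 0/4).
From row 1: 0 unlike of 7 pairs (running 0/11).
From row 2: 1 unlike of 6 pairs (running 1/17).
From row 3: 4 unlike of 5 pairs (running 5/22).
From row 4: 3 unlike of 7 pairs (running 8/29).
From row 5: 4 unlike of 7 pairs (running 12/36).
From row 6: 1 unlike of 3 pairs (running 13/39).
Total adjacent occupied pairs: 39; unlike-type pairs: 13.

13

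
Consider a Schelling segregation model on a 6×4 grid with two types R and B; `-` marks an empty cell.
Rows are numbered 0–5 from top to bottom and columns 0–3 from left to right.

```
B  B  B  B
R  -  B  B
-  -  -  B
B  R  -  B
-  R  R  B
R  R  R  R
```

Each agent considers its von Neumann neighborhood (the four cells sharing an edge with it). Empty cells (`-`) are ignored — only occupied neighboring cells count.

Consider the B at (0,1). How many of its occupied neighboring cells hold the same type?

Occupied neighbors of (0,1): (0,0)=B, (0,2)=B.
Same type (B): 2 of 2.

2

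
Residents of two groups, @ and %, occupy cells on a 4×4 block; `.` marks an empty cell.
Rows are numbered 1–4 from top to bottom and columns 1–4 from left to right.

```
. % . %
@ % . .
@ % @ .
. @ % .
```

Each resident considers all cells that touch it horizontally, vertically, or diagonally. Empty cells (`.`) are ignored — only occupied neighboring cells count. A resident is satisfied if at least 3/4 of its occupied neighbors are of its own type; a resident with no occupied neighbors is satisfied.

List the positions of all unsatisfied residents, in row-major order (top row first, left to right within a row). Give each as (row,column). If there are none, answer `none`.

(1,2)% 1/2 unhappy
(1,4)% 0/0 ok
(2,1)@ 1/4 unhappy
(2,2)% 2/5 unhappy
(3,1)@ 2/4 unhappy
(3,2)% 2/6 unhappy
(3,3)@ 1/4 unhappy
(4,2)@ 2/4 unhappy
(4,3)% 1/3 unhappy

(1,2), (2,1), (2,2), (3,1), (3,2), (3,3), (4,2), (4,3)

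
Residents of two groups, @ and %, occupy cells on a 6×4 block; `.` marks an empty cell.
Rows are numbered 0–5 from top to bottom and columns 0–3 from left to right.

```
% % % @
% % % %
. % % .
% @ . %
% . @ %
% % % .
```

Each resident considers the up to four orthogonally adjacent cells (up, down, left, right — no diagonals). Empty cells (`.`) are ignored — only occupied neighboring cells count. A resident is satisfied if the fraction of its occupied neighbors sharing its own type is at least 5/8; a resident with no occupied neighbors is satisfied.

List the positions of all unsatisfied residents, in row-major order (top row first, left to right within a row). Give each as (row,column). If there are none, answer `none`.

(0,3), (1,3), (3,0), (3,1), (4,2), (4,3), (5,2)

Row 0: (0,0)% 2/2 ok · (0,1)% 3/3 ok · (0,2)% 2/3 ok · (0,3)@ 0/2 unhappy
Row 1: (1,0)% 2/2 ok · (1,1)% 4/4 ok · (1,2)% 4/4 ok · (1,3)% 1/2 unhappy
Row 2: (2,1)% 2/3 ok · (2,2)% 2/2 ok
Row 3: (3,0)% 1/2 unhappy · (3,1)@ 0/2 unhappy · (3,3)% 1/1 ok
Row 4: (4,0)% 2/2 ok · (4,2)@ 0/2 unhappy · (4,3)% 1/2 unhappy
Row 5: (5,0)% 2/2 ok · (5,1)% 2/2 ok · (5,2)% 1/2 unhappy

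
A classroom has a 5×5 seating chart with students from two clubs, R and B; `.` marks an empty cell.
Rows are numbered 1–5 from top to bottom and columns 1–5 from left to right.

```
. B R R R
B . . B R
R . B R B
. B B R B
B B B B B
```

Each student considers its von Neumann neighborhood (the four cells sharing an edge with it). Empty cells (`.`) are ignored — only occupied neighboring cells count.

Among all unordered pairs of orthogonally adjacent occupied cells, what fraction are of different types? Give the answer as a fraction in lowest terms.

Scan each occupied cell's neighbors to the right and below so each pair is counted once.
Row 1: B(1,2)–R(1,3)≠ R(1,3)–R(1,4)= R(1,4)–R(1,5)= R(1,4)–B(2,4)≠ R(1,5)–R(2,5)=  → 2/5 unlike.
Row 2: B(2,1)–R(3,1)≠ B(2,4)–R(2,5)≠ B(2,4)–R(3,4)≠ R(2,5)–B(3,5)≠  → 4/4 unlike.
Row 3: B(3,3)–R(3,4)≠ B(3,3)–B(4,3)= R(3,4)–B(3,5)≠ R(3,4)–R(4,4)= B(3,5)–B(4,5)=  → 2/5 unlike.
Row 4: B(4,2)–B(4,3)= B(4,2)–B(5,2)= B(4,3)–R(4,4)≠ B(4,3)–B(5,3)= R(4,4)–B(4,5)≠ R(4,4)–B(5,4)≠ B(4,5)–B(5,5)=  → 3/7 unlike.
Row 5: B(5,1)–B(5,2)= B(5,2)–B(5,3)= B(5,3)–B(5,4)= B(5,4)–B(5,5)=  → 0/4 unlike.
Total adjacent occupied pairs: 25; unlike-type pairs: 11.
11/25 is already in lowest terms.

11/25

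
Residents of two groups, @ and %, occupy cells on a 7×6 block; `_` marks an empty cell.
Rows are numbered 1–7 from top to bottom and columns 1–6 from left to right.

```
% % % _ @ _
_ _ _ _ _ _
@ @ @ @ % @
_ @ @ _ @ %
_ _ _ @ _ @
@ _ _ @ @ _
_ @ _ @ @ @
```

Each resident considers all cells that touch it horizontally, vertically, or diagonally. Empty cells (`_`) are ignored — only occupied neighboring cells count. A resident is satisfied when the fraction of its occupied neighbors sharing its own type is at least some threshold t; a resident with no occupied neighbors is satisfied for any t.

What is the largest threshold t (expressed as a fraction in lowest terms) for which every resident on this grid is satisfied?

1/4

Row 1: (1,1)% 1/1 · (1,2)% 2/2 · (1,3)% 1/1 · (1,5)@ — no occupied neighbors
Row 3: (3,1)@ 2/2 · (3,2)@ 4/4 · (3,3)@ 4/4 · (3,4)@ 3/4 · (3,5)% 1/4 · (3,6)@ 1/3
Row 4: (4,2)@ 4/4 · (4,3)@ 5/5 · (4,5)@ 4/6 · (4,6)% 1/4
Row 5: (5,4)@ 4/4 · (5,6)@ 2/3
Row 6: (6,1)@ 1/1 · (6,4)@ 4/4 · (6,5)@ 6/6
Row 7: (7,2)@ 1/1 · (7,4)@ 3/3 · (7,5)@ 4/4 · (7,6)@ 2/2
The smallest same-type fraction is 1/4 at (3,5), which reduces to 1/4. Any threshold above that leaves this resident unsatisfied.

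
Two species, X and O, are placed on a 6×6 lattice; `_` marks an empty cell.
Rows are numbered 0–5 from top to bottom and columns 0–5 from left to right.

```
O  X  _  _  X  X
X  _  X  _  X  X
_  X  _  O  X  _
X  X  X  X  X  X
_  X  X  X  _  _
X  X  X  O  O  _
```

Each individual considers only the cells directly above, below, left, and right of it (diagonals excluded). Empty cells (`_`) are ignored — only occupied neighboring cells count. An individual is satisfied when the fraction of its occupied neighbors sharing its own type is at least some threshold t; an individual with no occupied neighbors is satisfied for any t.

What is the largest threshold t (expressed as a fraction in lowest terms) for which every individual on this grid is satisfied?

(0,0)O 0/2
(0,1)X 0/1
(0,4)X 2/2
(0,5)X 2/2
(1,0)X 0/1
(1,2)X — no occupied neighbors
(1,4)X 3/3
(1,5)X 2/2
(2,1)X 1/1
(2,3)O 0/2
(2,4)X 2/3
(3,0)X 1/1
(3,1)X 4/4
(3,2)X 3/3
(3,3)X 3/4
(3,4)X 3/3
(3,5)X 1/1
(4,1)X 3/3
(4,2)X 4/4
(4,3)X 2/3
(5,0)X 1/1
(5,1)X 3/3
(5,2)X 2/3
(5,3)O 1/3
(5,4)O 1/1
The smallest same-type fraction is 0/2 at (0,0), which reduces to 0/1. Any threshold above that leaves this individual unsatisfied.

0/1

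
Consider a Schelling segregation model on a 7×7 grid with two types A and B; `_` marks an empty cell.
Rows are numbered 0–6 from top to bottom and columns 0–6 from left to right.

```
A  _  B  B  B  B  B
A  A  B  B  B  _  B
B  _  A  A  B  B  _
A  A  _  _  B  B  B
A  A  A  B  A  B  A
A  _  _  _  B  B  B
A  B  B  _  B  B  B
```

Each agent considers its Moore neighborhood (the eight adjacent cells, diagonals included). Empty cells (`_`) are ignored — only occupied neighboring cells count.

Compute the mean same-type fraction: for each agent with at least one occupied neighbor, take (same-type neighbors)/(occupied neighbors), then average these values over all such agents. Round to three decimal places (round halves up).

(0,0)A 2/2
(0,2)B 3/4
(0,3)B 5/5
(0,4)B 4/4
(0,5)B 4/4
(0,6)B 2/2
(1,0)A 2/3
(1,1)A 3/6
(1,2)B 3/6
(1,3)B 6/8
(1,4)B 6/7
(1,6)B 3/3
(2,0)B 0/4
(2,2)A 3/5
(2,3)A 1/6
(2,4)B 5/6
(2,5)B 6/6
(3,0)A 3/4
(3,1)A 5/6
(3,4)B 5/7
(3,5)B 5/7
(3,6)B 3/4
(4,0)A 4/4
(4,1)A 5/5
(4,2)A 2/3
(4,3)B 2/4
(4,4)A 0/6
(4,5)B 6/8
(4,6)A 0/5
(5,0)A 3/4
(5,4)B 5/6
(5,5)B 6/8
(5,6)B 4/5
(6,0)A 1/2
(6,1)B 1/3
(6,2)B 1/1
(6,4)B 3/3
(6,5)B 5/5
(6,6)B 3/3
Sum over 39 agents: 2/2 + 3/4 + 5/5 + 4/4 + 4/4 + 2/2 + 2/3 + 3/6 + 3/6 + 6/8 + 6/7 + 3/3 + 0/4 + 3/5 + 1/6 + 5/6 + 6/6 + 3/4 + 5/6 + 5/7 + 5/7 + 3/4 + 4/4 + 5/5 + 2/3 + 2/4 + 0/6 + 6/8 + 0/5 + 3/4 + 5/6 + 6/8 + 4/5 + 1/2 + 1/3 + 1/1 + 3/3 + 5/5 + 3/3 = 11873/420; mean = 11873/420 ÷ 39 = 11873/16380 = 0.724847… → 0.725.

0.725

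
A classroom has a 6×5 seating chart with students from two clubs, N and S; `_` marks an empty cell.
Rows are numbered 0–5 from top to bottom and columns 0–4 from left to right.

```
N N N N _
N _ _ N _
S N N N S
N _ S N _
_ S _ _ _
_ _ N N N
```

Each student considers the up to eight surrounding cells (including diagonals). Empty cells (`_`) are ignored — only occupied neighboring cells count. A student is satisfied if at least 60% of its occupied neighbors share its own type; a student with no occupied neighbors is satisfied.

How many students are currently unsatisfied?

Row 0: (0,0)N 2/2 ✓ · (0,1)N 3/3 ✓ · (0,2)N 3/3 ✓ · (0,3)N 2/2 ✓
Row 1: (1,0)N 3/4 ✓ · (1,3)N 4/5 ✓
Row 2: (2,0)S 0/3 ✗ · (2,1)N 3/5 ✓ · (2,2)N 4/5 ✓ · (2,3)N 3/5 ✓ · (2,4)S 0/3 ✗
Row 3: (3,0)N 1/3 ✗ · (3,2)S 1/5 ✗ · (3,3)N 2/4 ✗
Row 4: (4,1)S 1/3 ✗
Row 5: (5,2)N 1/2 ✗ · (5,3)N 2/2 ✓ · (5,4)N 1/1 ✓
Unsatisfied: (2,0), (2,4), (3,0), (3,2), (3,3), (4,1), (5,2) — 7 in total.

7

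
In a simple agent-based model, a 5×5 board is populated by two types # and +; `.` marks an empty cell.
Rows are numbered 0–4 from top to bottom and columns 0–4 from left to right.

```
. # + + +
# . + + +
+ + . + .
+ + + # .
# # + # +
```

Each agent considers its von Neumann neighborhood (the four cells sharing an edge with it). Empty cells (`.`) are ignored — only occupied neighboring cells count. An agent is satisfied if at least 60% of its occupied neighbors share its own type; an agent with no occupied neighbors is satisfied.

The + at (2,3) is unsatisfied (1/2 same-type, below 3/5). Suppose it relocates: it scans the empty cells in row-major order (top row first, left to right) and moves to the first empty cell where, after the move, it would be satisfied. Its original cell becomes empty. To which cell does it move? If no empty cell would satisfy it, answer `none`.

Vacating (2,3). Empty cells in order:
  (0,0): 0/2 same-type → still unsatisfied.
  (1,1): 2/4 same-type → still unsatisfied.
  (2,2): 3/3 same-type → satisfied — stop here.

(2,2)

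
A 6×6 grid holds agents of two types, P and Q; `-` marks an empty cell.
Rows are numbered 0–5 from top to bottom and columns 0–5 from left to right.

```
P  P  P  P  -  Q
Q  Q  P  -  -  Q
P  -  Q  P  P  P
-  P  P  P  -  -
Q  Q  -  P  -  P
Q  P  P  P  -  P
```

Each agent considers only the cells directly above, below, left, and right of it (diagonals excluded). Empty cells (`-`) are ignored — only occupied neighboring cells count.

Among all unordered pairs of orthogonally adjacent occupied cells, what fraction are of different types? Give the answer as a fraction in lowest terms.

Scan each occupied cell's neighbors to the right and below so each pair is counted once.
Row 0: P(0,0)–P(0,1)= P(0,0)–Q(1,0)≠ P(0,1)–P(0,2)= P(0,1)–Q(1,1)≠ P(0,2)–P(0,3)= P(0,2)–P(1,2)= Q(0,5)–Q(1,5)=  → 2/7 unlike.
Row 1: Q(1,0)–Q(1,1)= Q(1,0)–P(2,0)≠ Q(1,1)–P(1,2)≠ P(1,2)–Q(2,2)≠ Q(1,5)–P(2,5)≠  → 4/5 unlike.
Row 2: Q(2,2)–P(2,3)≠ Q(2,2)–P(3,2)≠ P(2,3)–P(2,4)= P(2,3)–P(3,3)= P(2,4)–P(2,5)=  → 2/5 unlike.
Row 3: P(3,1)–P(3,2)= P(3,1)–Q(4,1)≠ P(3,2)–P(3,3)= P(3,3)–P(4,3)=  → 1/4 unlike.
Row 4: Q(4,0)–Q(4,1)= Q(4,0)–Q(5,0)= Q(4,1)–P(5,1)≠ P(4,3)–P(5,3)= P(4,5)–P(5,5)=  → 1/5 unlike.
Row 5: Q(5,0)–P(5,1)≠ P(5,1)–P(5,2)= P(5,2)–P(5,3)=  → 1/3 unlike.
Total adjacent occupied pairs: 29; unlike-type pairs: 11.
11/29 is already in lowest terms.

11/29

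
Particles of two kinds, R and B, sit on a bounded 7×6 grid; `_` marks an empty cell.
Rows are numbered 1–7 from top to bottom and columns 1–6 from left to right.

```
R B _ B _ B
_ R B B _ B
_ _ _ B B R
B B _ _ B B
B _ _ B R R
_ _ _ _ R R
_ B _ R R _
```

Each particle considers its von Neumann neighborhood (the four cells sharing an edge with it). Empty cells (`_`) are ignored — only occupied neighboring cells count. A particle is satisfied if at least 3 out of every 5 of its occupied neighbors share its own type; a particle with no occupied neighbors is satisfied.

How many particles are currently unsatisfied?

Row 1: (1,1)R 0/1 not · (1,2)B 0/2 not · (1,4)B 1/1 satisfied · (1,6)B 1/1 satisfied
Row 2: (2,2)R 0/2 not · (2,3)B 1/2 not · (2,4)B 3/3 satisfied · (2,6)B 1/2 not
Row 3: (3,4)B 2/2 satisfied · (3,5)B 2/3 satisfied · (3,6)R 0/3 not
Row 4: (4,1)B 2/2 satisfied · (4,2)B 1/1 satisfied · (4,5)B 2/3 satisfied · (4,6)B 1/3 not
Row 5: (5,1)B 1/1 satisfied · (5,4)B 0/1 not · (5,5)R 2/4 not · (5,6)R 2/3 satisfied
Row 6: (6,5)R 3/3 satisfied · (6,6)R 2/2 satisfied
Row 7: (7,2)B 0/0 satisfied · (7,4)R 1/1 satisfied · (7,5)R 2/2 satisfied
Unsatisfied: (1,1), (1,2), (2,2), (2,3), (2,6), (3,6), (4,6), (5,4), (5,5) — 9 in total.

9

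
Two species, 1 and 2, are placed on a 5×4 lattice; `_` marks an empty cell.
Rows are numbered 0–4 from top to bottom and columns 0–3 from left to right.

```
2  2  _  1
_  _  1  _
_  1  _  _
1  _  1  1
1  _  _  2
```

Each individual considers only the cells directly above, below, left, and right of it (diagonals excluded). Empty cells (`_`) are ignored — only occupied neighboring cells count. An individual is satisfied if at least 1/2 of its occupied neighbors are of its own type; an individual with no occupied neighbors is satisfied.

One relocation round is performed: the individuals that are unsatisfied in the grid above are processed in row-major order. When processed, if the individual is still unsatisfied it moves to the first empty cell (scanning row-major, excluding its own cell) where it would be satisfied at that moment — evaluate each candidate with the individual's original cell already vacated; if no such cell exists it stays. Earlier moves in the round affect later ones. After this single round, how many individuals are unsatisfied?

0

Initially unsatisfied (in order): (4,3).
  (4,3) → (1,0).
Resulting grid:
2 2 _ 1
2 _ 1 _
_ 1 _ _
1 _ 1 1
1 _ _ _
All satisfied now.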